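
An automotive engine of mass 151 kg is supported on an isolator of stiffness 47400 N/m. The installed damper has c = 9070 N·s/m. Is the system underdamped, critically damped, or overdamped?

c_c = 2√(k·m) = 5351 N·s/m; ζ = c/c_c = 9070/5351 = 1.70.
Since ζ > 1 the system is overdamped.

overdamped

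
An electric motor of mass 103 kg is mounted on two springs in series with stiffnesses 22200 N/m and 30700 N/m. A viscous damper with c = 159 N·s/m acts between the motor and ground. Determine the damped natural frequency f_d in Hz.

Series springs: 1/k_eq = 1/22200 + 1/30700 = 7.762×10^-5, so k_eq = 12880 N/m.
ω_n = √(k_eq/m) = √(12880/103) = 11.18 rad/s.
Critical damping c_c = 2√(k_eq·m) = 2√(12880 × 103) = 2304 N·s/m, so ζ = c/c_c = 159/2304 = 0.06901.
ω_d = ω_n√(1 − ζ²) = 11.18 × √(1 − 0.00476) = 11.16 rad/s.
f_d = ω_d/(2π) = 1.776 Hz.

1.78 Hz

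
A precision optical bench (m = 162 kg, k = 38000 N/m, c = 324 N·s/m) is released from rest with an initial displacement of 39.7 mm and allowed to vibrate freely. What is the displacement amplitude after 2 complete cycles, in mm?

ζ = c/(2√(km)) = 324/(2√(38000 × 162)) = 324/4962 = 0.06529.
Logarithmic decrement δ = 2πζ/√(1 − ζ²) = 2π × 0.06529/√(1 − 0.00426) = 0.4111.
After n cycles, x_n/x₀ = e^(−nδ), so x_2 = 39.7 × e^(−2 × 0.4111) = 39.7 × 0.4394 = 17.45 mm.

17.4 mm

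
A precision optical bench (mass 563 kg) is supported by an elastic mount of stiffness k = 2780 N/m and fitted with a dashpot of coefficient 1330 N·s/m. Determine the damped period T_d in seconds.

3.34 s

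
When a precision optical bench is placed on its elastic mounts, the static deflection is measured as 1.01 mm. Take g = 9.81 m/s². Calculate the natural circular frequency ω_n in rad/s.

ω_n = √(g/δ_st) = √(9.81/0.00101) = √9713 = 98.55 rad/s.

98.6 rad/s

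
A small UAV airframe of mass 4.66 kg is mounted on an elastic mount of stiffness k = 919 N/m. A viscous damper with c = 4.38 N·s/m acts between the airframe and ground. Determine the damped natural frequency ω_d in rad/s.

ω_n = √(k/m) = √(919.0/4.66) = 14.04 rad/s.
Critical damping c_c = 2√(k·m) = 2√(919.0 × 4.66) = 130.9 N·s/m, so ζ = c/c_c = 4.38/130.9 = 0.03347.
ω_d = ω_n√(1 − ζ²) = 14.04 × √(1 − 0.00112) = 14.04 rad/s.

14.0 rad/s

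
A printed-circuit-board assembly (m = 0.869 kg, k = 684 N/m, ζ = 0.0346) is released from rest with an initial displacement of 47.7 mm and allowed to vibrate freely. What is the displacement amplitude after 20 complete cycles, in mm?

0.615 mm

Logarithmic decrement δ = 2πζ/√(1 − ζ²) = 2π × 0.03460/√(1 − 0.00120) = 0.2175.
After n cycles, x_n/x₀ = e^(−nδ), so x_20 = 47.7 × e^(−20 × 0.2175) = 47.7 × 0.01290 = 0.6153 mm.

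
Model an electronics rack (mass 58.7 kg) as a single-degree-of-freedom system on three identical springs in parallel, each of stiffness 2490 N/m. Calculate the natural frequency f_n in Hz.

Parallel springs add: k_eq = 3 × 2490 = 7470 N/m.
ω_n = √(k_eq/m) = √(7470/58.7) = √127.3 = 11.28 rad/s.
f_n = ω_n/(2π) = 11.28/6.283 = 1.795 Hz.

1.80 Hz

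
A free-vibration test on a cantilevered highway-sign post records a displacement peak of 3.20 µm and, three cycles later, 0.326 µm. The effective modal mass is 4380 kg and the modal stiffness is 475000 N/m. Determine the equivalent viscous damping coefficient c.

11000 N·s/m

Logarithmic decrement δ = (1/n)·ln(x₀/x_n) = (1/3)·ln(3.20/0.326) = (1/3)·ln(9.816) = 0.7613.
ζ = δ/√(4π² + δ²) = 0.7613/√(39.48 + 0.580) = 0.7613/6.329 = 0.1203.
c = ζ · 2√(km) = 0.1203 × 2√(475000 × 4380) = 0.1203 × 91220 = 10970 N·s/m.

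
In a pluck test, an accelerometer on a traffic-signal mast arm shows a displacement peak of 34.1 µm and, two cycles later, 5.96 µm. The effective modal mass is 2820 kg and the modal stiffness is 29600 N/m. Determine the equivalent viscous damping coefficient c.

2510 N·s/m

Logarithmic decrement δ = (1/n)·ln(x₀/x_n) = (1/2)·ln(34.1/5.96) = (1/2)·ln(5.721) = 0.8721.
ζ = δ/√(4π² + δ²) = 0.8721/√(39.48 + 0.761) = 0.8721/6.343 = 0.1375.
c = ζ · 2√(km) = 0.1375 × 2√(29600 × 2820) = 0.1375 × 18270 = 2512 N·s/m.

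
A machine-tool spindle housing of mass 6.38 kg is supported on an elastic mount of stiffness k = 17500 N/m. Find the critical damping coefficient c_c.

668 N·s/m

c_c = 2√(k·m) = 2√(17500 × 6.38) = 2 × 334.1 = 668.3 N·s/m.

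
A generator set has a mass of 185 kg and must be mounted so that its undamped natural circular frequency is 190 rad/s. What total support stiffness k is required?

6680000 N/m

k = m·ω_n² = 185 × 190.0² = 185 × 36100 = 6678000 N/m.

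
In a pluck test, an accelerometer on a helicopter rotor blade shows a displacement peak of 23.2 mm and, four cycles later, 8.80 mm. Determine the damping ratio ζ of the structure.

0.0385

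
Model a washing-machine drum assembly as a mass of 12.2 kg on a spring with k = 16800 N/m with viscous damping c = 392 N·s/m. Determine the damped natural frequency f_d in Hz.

5.32 Hz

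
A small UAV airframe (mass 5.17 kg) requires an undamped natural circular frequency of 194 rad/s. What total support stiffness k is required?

195000 N/m

k = m·ω_n² = 5.17 × 194.0² = 5.17 × 37640 = 194600 N/m.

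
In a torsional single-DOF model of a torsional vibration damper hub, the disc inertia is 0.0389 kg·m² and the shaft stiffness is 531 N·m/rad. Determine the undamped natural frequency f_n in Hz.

ω_n = √(k_t/J) = √(531/0.0389) = √13650 = 116.8 rad/s.
f_n = ω_n/(2π) = 116.8/6.283 = 18.59 Hz.

18.6 Hz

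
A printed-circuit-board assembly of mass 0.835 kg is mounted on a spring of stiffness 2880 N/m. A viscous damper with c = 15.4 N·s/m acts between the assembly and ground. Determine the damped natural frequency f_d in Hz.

ω_n = √(k/m) = √(2880/0.835) = 58.73 rad/s.
Critical damping c_c = 2√(k·m) = 2√(2880 × 0.835) = 98.08 N·s/m, so ζ = c/c_c = 15.4/98.08 = 0.1570.
ω_d = ω_n√(1 − ζ²) = 58.73 × √(1 − 0.0247) = 58.00 rad/s.
f_d = ω_d/(2π) = 9.231 Hz.

9.23 Hz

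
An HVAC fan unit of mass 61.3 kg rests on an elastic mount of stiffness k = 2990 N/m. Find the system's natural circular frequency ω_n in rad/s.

ω_n = √(k/m) = √(2990/61.3) = √48.78 = 6.984 rad/s.

6.98 rad/s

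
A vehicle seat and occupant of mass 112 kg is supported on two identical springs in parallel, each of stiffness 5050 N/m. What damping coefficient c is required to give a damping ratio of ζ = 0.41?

872 N·s/m

Parallel springs add: k_eq = 2 × 5050 = 10100 N/m.
c_c = 2√(k_eq·m) = 2√(10100 × 112) = 2127 N·s/m.
c = ζ·c_c = 0.41 × 2127 = 872.1 N·s/m.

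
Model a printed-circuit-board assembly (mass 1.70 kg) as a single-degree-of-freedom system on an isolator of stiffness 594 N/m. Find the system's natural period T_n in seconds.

0.336 s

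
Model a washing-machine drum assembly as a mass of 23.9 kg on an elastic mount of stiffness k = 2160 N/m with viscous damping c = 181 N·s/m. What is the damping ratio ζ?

ω_n = √(k/m) = √(2160/23.9) = 9.507 rad/s.
Critical damping c_c = 2√(k·m) = 2√(2160 × 23.9) = 454.4 N·s/m, so ζ = c/c_c = 181/454.4 = 0.3983.

0.398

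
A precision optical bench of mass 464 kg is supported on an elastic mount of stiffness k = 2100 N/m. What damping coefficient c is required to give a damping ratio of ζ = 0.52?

1030 N·s/m

c_c = 2√(k·m) = 2√(2100 × 464) = 1974 N·s/m.
c = ζ·c_c = 0.52 × 1974 = 1027 N·s/m.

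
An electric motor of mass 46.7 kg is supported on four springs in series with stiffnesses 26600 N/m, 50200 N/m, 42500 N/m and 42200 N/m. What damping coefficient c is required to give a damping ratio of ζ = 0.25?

Series springs: 1/k_eq = 1/26600 + 1/50200 + 1/42500 + 1/42200 = 0.0001047, so k_eq = 9547 N/m.
c_c = 2√(k_eq·m) = 2√(9547 × 46.7) = 1335 N·s/m.
c = ζ·c_c = 0.25 × 1335 = 333.9 N·s/m.

334 N·s/m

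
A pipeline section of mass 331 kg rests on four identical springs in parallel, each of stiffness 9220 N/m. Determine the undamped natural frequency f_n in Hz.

Parallel springs add: k_eq = 4 × 9220 = 36880 N/m.
ω_n = √(k_eq/m) = √(36880/331) = √111.4 = 10.56 rad/s.
f_n = ω_n/(2π) = 10.56/6.283 = 1.680 Hz.

1.68 Hz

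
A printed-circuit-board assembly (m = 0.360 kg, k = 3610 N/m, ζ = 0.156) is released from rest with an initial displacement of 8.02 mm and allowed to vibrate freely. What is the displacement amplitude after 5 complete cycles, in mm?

Logarithmic decrement δ = 2πζ/√(1 − ζ²) = 2π × 0.1560/√(1 − 0.0243) = 0.9923.
After n cycles, x_n/x₀ = e^(−nδ), so x_5 = 8.02 × e^(−5 × 0.9923) = 8.02 × 0.007002 = 0.05615 mm.

0.0562 mm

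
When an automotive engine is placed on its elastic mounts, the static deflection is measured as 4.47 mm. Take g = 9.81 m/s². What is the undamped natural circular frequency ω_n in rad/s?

46.8 rad/s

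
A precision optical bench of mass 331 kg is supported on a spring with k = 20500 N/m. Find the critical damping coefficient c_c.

c_c = 2√(k·m) = 2√(20500 × 331) = 2 × 2605 = 5210 N·s/m.

5210 N·s/m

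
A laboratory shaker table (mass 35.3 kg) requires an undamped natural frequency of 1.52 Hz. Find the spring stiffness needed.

3220 N/m

ω_n = 2πf_n = 2π × 1.52 = 9.550 rad/s.
k = m·ω_n² = 35.3 × 9.550² = 35.3 × 91.21 = 3220 N/m.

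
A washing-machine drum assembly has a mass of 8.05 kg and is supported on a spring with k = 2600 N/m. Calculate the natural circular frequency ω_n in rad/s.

ω_n = √(k/m) = √(2600/8.05) = √323.0 = 17.97 rad/s.

18.0 rad/s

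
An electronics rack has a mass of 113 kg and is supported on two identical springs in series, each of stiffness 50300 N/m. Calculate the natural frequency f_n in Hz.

2.37 Hz

Series springs: 1/k_eq = 2/50300, so k_eq = 50300/2 = 25150 N/m.
ω_n = √(k_eq/m) = √(25150/113) = √222.6 = 14.92 rad/s.
f_n = ω_n/(2π) = 14.92/6.283 = 2.374 Hz.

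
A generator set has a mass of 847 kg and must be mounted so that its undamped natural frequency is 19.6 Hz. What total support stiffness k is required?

ω_n = 2πf_n = 2π × 19.6 = 123.2 rad/s.
k = m·ω_n² = 847 × 123.2² = 847 × 15170 = 12850000 N/m.

12800000 N/m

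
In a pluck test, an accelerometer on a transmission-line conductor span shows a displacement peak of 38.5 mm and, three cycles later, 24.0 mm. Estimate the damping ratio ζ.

Logarithmic decrement δ = (1/n)·ln(x₀/x_n) = (1/3)·ln(38.5/24.0) = (1/3)·ln(1.604) = 0.1575.
ζ = δ/√(4π² + δ²) = 0.1575/√(39.48 + 0.0248) = 0.1575/6.285 = 0.02506.

0.0251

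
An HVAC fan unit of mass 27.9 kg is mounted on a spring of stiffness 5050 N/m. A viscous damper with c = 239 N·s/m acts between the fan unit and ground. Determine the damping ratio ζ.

ω_n = √(k/m) = √(5050/27.9) = 13.45 rad/s.
Critical damping c_c = 2√(k·m) = 2√(5050 × 27.9) = 750.7 N·s/m, so ζ = c/c_c = 239/750.7 = 0.3184.

0.318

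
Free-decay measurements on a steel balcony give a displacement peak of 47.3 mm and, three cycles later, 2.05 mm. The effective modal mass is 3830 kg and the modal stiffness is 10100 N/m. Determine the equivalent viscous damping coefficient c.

2040 N·s/m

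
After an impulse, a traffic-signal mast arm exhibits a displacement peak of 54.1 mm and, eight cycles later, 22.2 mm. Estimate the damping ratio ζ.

Logarithmic decrement δ = (1/n)·ln(x₀/x_n) = (1/8)·ln(54.1/22.2) = (1/8)·ln(2.437) = 0.1113.
ζ = δ/√(4π² + δ²) = 0.1113/√(39.48 + 0.0124) = 0.1113/6.284 = 0.01772.

0.0177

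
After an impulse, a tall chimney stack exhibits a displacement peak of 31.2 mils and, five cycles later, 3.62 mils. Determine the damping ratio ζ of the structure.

Logarithmic decrement δ = (1/n)·ln(x₀/x_n) = (1/5)·ln(31.2/3.62) = (1/5)·ln(8.619) = 0.4308.
ζ = δ/√(4π² + δ²) = 0.4308/√(39.48 + 0.186) = 0.4308/6.298 = 0.06840.

0.0684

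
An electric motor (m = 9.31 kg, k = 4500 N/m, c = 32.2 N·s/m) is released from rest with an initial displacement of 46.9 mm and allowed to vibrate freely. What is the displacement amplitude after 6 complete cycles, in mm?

2.40 mm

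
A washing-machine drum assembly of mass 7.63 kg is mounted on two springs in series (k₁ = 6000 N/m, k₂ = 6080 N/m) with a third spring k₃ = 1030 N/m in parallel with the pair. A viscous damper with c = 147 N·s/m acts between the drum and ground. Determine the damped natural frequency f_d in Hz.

3.33 Hz

Series pair: k_s = k₁k₂/(k₁+k₂) = (6000)(6080)/(6000 + 6080) = 3020 N/m. In parallel with k₃: k_eq = 3020 + 1030 = 4050 N/m.
ω_n = √(k_eq/m) = √(4050/7.63) = 23.04 rad/s.
Critical damping c_c = 2√(k_eq·m) = 2√(4050 × 7.63) = 351.6 N·s/m, so ζ = c/c_c = 147/351.6 = 0.4181.
ω_d = ω_n√(1 − ζ²) = 23.04 × √(1 − 0.175) = 20.93 rad/s.
f_d = ω_d/(2π) = 3.331 Hz.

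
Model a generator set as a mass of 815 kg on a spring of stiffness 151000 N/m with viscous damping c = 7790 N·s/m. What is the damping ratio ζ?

ω_n = √(k/m) = √(151000/815) = 13.61 rad/s.
Critical damping c_c = 2√(k·m) = 2√(151000 × 815) = 22190 N·s/m, so ζ = c/c_c = 7790/22190 = 0.3511.

0.351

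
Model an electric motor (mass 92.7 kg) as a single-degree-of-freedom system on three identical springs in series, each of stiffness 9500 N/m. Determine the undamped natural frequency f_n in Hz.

0.930 Hz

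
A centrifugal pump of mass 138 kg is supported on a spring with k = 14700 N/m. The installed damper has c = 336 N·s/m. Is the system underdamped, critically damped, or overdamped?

c_c = 2√(k·m) = 2849 N·s/m; ζ = c/c_c = 336/2849 = 0.118.
Since ζ < 1 the system is underdamped.

underdamped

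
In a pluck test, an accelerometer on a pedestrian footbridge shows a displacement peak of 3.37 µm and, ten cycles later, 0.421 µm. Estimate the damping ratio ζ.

0.0331

Logarithmic decrement δ = (1/n)·ln(x₀/x_n) = (1/10)·ln(3.37/0.421) = (1/10)·ln(8.005) = 0.2080.
ζ = δ/√(4π² + δ²) = 0.2080/√(39.48 + 0.0433) = 0.2080/6.287 = 0.03309.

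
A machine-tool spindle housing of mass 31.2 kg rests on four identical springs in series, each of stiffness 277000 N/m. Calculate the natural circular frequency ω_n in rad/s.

Series springs: 1/k_eq = 4/277000, so k_eq = 277000/4 = 69250 N/m.
ω_n = √(k_eq/m) = √(69250/31.2) = √2220 = 47.11 rad/s.

47.1 rad/s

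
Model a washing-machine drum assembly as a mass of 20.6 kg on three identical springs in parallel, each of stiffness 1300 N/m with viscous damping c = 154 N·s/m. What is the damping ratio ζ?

0.272

Parallel springs add: k_eq = 3 × 1300 = 3900 N/m.
ω_n = √(k_eq/m) = √(3900/20.6) = 13.76 rad/s.
Critical damping c_c = 2√(k_eq·m) = 2√(3900 × 20.6) = 566.9 N·s/m, so ζ = c/c_c = 154/566.9 = 0.2717.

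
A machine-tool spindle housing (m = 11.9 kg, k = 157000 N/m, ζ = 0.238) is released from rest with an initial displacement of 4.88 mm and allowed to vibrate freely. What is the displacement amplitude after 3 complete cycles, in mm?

0.0481 mm

Logarithmic decrement δ = 2πζ/√(1 − ζ²) = 2π × 0.2380/√(1 − 0.0566) = 1.540.
After n cycles, x_n/x₀ = e^(−nδ), so x_3 = 4.88 × e^(−3 × 1.540) = 4.88 × 0.009863 = 0.04813 mm.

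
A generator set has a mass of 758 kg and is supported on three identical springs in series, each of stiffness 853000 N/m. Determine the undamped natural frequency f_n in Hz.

3.08 Hz

Series springs: 1/k_eq = 3/853000, so k_eq = 853000/3 = 284300 N/m.
ω_n = √(k_eq/m) = √(284300/758) = √375.1 = 19.37 rad/s.
f_n = ω_n/(2π) = 19.37/6.283 = 3.082 Hz.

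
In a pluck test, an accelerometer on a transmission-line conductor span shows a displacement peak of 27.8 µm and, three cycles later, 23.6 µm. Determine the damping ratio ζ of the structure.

Logarithmic decrement δ = (1/n)·ln(x₀/x_n) = (1/3)·ln(27.8/23.6) = (1/3)·ln(1.178) = 0.05460.
ζ = δ/√(4π² + δ²) = 0.05460/√(39.48 + 0.00298) = 0.05460/6.283 = 0.008689.

0.00869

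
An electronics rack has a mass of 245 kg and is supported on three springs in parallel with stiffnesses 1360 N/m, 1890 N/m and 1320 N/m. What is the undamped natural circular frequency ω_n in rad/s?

Parallel springs add: k_eq = 1360 + 1890 + 1320 = 4570 N/m.
ω_n = √(k_eq/m) = √(4570/245) = √18.65 = 4.319 rad/s.

4.32 rad/s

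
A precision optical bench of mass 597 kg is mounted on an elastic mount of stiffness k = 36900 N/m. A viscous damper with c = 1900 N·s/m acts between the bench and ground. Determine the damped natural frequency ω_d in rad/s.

ω_n = √(k/m) = √(36900/597) = 7.862 rad/s.
Critical damping c_c = 2√(k·m) = 2√(36900 × 597) = 9387 N·s/m, so ζ = c/c_c = 1900/9387 = 0.2024.
ω_d = ω_n√(1 − ζ²) = 7.862 × √(1 − 0.0410) = 7.699 rad/s.

7.70 rad/s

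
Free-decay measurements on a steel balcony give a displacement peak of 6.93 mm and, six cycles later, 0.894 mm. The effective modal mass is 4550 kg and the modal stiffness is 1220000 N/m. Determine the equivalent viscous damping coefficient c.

Logarithmic decrement δ = (1/n)·ln(x₀/x_n) = (1/6)·ln(6.93/0.894) = (1/6)·ln(7.752) = 0.3413.
ζ = δ/√(4π² + δ²) = 0.3413/√(39.48 + 0.116) = 0.3413/6.292 = 0.05424.
c = ζ · 2√(km) = 0.05424 × 2√(1220000 × 4550) = 0.05424 × 149000 = 8083 N·s/m.

8080 N·s/m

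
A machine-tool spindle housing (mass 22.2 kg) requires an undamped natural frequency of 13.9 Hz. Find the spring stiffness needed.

ω_n = 2πf_n = 2π × 13.9 = 87.34 rad/s.
k = m·ω_n² = 22.2 × 87.34² = 22.2 × 7628 = 169300 N/m.

169000 N/m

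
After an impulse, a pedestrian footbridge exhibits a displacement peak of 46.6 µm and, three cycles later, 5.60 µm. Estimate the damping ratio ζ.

Logarithmic decrement δ = (1/n)·ln(x₀/x_n) = (1/3)·ln(46.6/5.60) = (1/3)·ln(8.321) = 0.7063.
ζ = δ/√(4π² + δ²) = 0.7063/√(39.48 + 0.499) = 0.7063/6.323 = 0.1117.

0.112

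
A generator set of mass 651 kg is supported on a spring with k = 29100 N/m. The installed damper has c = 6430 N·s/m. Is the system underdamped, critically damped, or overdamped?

c_c = 2√(k·m) = 8705 N·s/m; ζ = c/c_c = 6430/8705 = 0.739.
Since ζ < 1 the system is underdamped.

underdamped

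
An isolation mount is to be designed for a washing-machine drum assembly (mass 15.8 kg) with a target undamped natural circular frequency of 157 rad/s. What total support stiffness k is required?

389000 N/m

k = m·ω_n² = 15.8 × 157.0² = 15.8 × 24650 = 389500 N/m.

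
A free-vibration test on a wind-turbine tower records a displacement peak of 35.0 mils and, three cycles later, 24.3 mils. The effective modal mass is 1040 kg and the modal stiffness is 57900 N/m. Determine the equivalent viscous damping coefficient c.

Logarithmic decrement δ = (1/n)·ln(x₀/x_n) = (1/3)·ln(35.0/24.3) = (1/3)·ln(1.440) = 0.1216.
ζ = δ/√(4π² + δ²) = 0.1216/√(39.48 + 0.0148) = 0.1216/6.284 = 0.01935.
c = ζ · 2√(km) = 0.01935 × 2√(57900 × 1040) = 0.01935 × 15520 = 300.4 N·s/m.

300 N·s/m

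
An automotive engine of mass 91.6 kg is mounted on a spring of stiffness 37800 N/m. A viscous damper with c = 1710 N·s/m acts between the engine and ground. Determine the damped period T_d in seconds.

0.348 s

ω_n = √(k/m) = √(37800/91.6) = 20.31 rad/s.
Critical damping c_c = 2√(k·m) = 2√(37800 × 91.6) = 3722 N·s/m, so ζ = c/c_c = 1710/3722 = 0.4595.
ω_d = ω_n√(1 − ζ²) = 20.31 × √(1 − 0.211) = 18.04 rad/s.
T_d = 2π/ω_d = 0.3482 s.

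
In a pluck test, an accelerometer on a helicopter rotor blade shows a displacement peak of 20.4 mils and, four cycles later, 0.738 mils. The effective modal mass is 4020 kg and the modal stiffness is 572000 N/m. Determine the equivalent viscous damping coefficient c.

12600 N·s/m

Logarithmic decrement δ = (1/n)·ln(x₀/x_n) = (1/4)·ln(20.4/0.738) = (1/4)·ln(27.64) = 0.8298.
ζ = δ/√(4π² + δ²) = 0.8298/√(39.48 + 0.689) = 0.8298/6.338 = 0.1309.
c = ζ · 2√(km) = 0.1309 × 2√(572000 × 4020) = 0.1309 × 95900 = 12560 N·s/m.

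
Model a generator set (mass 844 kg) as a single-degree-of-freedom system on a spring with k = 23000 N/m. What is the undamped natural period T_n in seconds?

ω_n = √(k/m) = √(23000/844) = √27.25 = 5.220 rad/s.
T_n = 2π/ω_n = 6.283/5.220 = 1.204 s.

1.20 s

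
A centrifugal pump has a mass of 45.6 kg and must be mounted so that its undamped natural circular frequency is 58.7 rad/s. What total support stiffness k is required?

157000 N/m

k = m·ω_n² = 45.6 × 58.70² = 45.6 × 3446 = 157100 N/m.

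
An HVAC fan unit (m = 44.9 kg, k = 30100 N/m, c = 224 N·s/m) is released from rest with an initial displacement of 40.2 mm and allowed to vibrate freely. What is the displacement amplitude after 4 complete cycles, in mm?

ζ = c/(2√(km)) = 224/(2√(30100 × 44.9)) = 224/2325 = 0.09634.
Logarithmic decrement δ = 2πζ/√(1 − ζ²) = 2π × 0.09634/√(1 − 0.00928) = 0.6082.
After n cycles, x_n/x₀ = e^(−nδ), so x_4 = 40.2 × e^(−4 × 0.6082) = 40.2 × 0.08781 = 3.530 mm.

3.53 mm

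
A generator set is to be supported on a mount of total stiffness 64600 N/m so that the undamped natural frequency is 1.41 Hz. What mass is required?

ω_n = 2πf_n = 2π × 1.41 = 8.859 rad/s.
m = k/ω_n² = 64600/8.859² = 64600/78.49 = 823.1 kg.

823 kg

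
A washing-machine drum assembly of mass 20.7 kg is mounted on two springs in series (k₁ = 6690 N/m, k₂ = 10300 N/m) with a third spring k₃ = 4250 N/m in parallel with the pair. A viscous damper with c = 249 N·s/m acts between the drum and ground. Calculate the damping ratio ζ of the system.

Series pair: k_s = k₁k₂/(k₁+k₂) = (6690)(10300)/(6690 + 10300) = 4056 N/m. In parallel with k₃: k_eq = 4056 + 4250 = 8306 N/m.
ω_n = √(k_eq/m) = √(8306/20.7) = 20.03 rad/s.
Critical damping c_c = 2√(k_eq·m) = 2√(8306 × 20.7) = 829.3 N·s/m, so ζ = c/c_c = 249/829.3 = 0.3003.

0.300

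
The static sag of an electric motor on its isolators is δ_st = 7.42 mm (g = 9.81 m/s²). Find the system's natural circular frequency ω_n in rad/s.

36.4 rad/s

ω_n = √(g/δ_st) = √(9.81/0.00742) = √1322 = 36.36 rad/s.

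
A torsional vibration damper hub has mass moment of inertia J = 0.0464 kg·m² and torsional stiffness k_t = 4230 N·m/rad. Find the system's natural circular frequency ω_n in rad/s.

302 rad/s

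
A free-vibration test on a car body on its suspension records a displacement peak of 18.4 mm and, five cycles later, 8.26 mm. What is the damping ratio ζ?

Logarithmic decrement δ = (1/n)·ln(x₀/x_n) = (1/5)·ln(18.4/8.26) = (1/5)·ln(2.228) = 0.1602.
ζ = δ/√(4π² + δ²) = 0.1602/√(39.48 + 0.0257) = 0.1602/6.285 = 0.02549.

0.0255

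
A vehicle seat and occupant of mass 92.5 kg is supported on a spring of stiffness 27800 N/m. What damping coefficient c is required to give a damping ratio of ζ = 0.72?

c_c = 2√(k·m) = 2√(27800 × 92.5) = 3207 N·s/m.
c = ζ·c_c = 0.72 × 3207 = 2309 N·s/m.

2310 N·s/m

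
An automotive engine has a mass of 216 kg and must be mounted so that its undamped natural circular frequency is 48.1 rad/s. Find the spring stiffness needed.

500000 N/m

k = m·ω_n² = 216 × 48.10² = 216 × 2314 = 499700 N/m.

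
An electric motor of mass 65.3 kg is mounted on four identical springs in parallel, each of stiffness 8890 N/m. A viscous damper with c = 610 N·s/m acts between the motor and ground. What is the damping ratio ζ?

Parallel springs add: k_eq = 4 × 8890 = 35560 N/m.
ω_n = √(k_eq/m) = √(35560/65.3) = 23.34 rad/s.
Critical damping c_c = 2√(k_eq·m) = 2√(35560 × 65.3) = 3048 N·s/m, so ζ = c/c_c = 610/3048 = 0.2002.

0.200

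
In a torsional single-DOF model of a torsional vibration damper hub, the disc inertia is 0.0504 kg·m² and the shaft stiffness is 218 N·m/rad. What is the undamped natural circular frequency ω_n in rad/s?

ω_n = √(k_t/J) = √(218/0.0504) = √4325 = 65.77 rad/s.

65.8 rad/s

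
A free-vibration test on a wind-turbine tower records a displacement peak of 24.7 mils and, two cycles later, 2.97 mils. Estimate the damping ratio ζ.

Logarithmic decrement δ = (1/n)·ln(x₀/x_n) = (1/2)·ln(24.7/2.97) = (1/2)·ln(8.316) = 1.059.
ζ = δ/√(4π² + δ²) = 1.059/√(39.48 + 1.12) = 1.059/6.372 = 0.1662.

0.166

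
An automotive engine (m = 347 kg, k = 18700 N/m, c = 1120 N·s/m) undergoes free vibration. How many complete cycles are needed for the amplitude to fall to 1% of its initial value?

ζ = c/(2√(km)) = 1120/(2√(18700 × 347)) = 1120/5095 = 0.2198.
Logarithmic decrement δ = 2πζ/√(1 − ζ²) = 2π × 0.2198/√(1 − 0.0483) = 1.416.
x_n/x₀ = e^(−nδ) ≤ 0.01; take ln: n ≥ ln(1/0.01)/δ = 4.605/1.416 = 3.252.
So 4 complete cycles are required.

4 cycles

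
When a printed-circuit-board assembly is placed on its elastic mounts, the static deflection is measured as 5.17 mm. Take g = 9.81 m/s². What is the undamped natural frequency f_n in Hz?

6.93 Hz

ω_n = √(g/δ_st) = √(9.81/0.00517) = √1897 = 43.56 rad/s.
f_n = ω_n/(2π) = 43.56/6.283 = 6.933 Hz.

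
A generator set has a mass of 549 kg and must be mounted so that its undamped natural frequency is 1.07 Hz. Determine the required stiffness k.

ω_n = 2πf_n = 2π × 1.07 = 6.723 rad/s.
k = m·ω_n² = 549 × 6.723² = 549 × 45.20 = 24810 N/m.

24800 N/m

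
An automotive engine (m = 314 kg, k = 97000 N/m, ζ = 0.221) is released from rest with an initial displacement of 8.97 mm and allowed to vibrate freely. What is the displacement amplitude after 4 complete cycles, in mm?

Logarithmic decrement δ = 2πζ/√(1 − ζ²) = 2π × 0.2210/√(1 − 0.0488) = 1.424.
After n cycles, x_n/x₀ = e^(−nδ), so x_4 = 8.97 × e^(−4 × 1.424) = 8.97 × 0.003362 = 0.03016 mm.

0.0302 mm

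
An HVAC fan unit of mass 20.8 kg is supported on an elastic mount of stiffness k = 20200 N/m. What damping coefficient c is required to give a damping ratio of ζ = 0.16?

207 N·s/m

c_c = 2√(k·m) = 2√(20200 × 20.8) = 1296 N·s/m.
c = ζ·c_c = 0.16 × 1296 = 207.4 N·s/m.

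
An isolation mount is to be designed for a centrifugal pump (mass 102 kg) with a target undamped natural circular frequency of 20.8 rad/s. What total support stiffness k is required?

k = m·ω_n² = 102 × 20.80² = 102 × 432.6 = 44130 N/m.

44100 N/m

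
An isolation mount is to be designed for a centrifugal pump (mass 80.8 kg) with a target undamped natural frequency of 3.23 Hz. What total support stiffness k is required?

33300 N/m

ω_n = 2πf_n = 2π × 3.23 = 20.29 rad/s.
k = m·ω_n² = 80.8 × 20.29² = 80.8 × 411.9 = 33280 N/m.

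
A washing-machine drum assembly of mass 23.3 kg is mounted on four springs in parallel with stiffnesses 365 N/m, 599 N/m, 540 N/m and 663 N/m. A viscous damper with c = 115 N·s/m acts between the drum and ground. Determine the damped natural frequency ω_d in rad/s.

9.32 rad/s

Parallel springs add: k_eq = 365 + 599 + 540 + 663 = 2167 N/m.
ω_n = √(k_eq/m) = √(2167/23.3) = 9.644 rad/s.
Critical damping c_c = 2√(k_eq·m) = 2√(2167 × 23.3) = 449.4 N·s/m, so ζ = c/c_c = 115/449.4 = 0.2559.
ω_d = ω_n√(1 − ζ²) = 9.644 × √(1 − 0.0655) = 9.323 rad/s.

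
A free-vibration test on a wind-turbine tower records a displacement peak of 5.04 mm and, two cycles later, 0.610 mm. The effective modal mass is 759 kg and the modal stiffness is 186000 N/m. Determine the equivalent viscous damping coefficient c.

Logarithmic decrement δ = (1/n)·ln(x₀/x_n) = (1/2)·ln(5.04/0.610) = (1/2)·ln(8.262) = 1.056.
ζ = δ/√(4π² + δ²) = 1.056/√(39.48 + 1.11) = 1.056/6.371 = 0.1657.
c = ζ · 2√(km) = 0.1657 × 2√(186000 × 759) = 0.1657 × 23760 = 3938 N·s/m.

3940 N·s/m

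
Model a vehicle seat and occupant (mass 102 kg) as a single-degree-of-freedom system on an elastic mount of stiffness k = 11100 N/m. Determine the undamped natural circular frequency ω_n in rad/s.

10.4 rad/s

ω_n = √(k/m) = √(11100/102) = √108.8 = 10.43 rad/s.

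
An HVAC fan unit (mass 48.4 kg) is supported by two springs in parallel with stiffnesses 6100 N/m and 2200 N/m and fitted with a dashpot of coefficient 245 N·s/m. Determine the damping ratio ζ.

Parallel springs add: k_eq = 6100 + 2200 = 8300 N/m.
ω_n = √(k_eq/m) = √(8300/48.4) = 13.10 rad/s.
Critical damping c_c = 2√(k_eq·m) = 2√(8300 × 48.4) = 1268 N·s/m, so ζ = c/c_c = 245/1268 = 0.1933.

0.193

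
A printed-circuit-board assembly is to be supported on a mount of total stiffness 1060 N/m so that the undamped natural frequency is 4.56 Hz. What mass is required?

ω_n = 2πf_n = 2π × 4.56 = 28.65 rad/s.
m = k/ω_n² = 1060/28.65² = 1060/820.9 = 1.291 kg.

1.29 kg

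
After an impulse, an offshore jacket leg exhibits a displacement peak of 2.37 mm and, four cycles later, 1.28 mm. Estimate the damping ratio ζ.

Logarithmic decrement δ = (1/n)·ln(x₀/x_n) = (1/4)·ln(2.37/1.28) = (1/4)·ln(1.852) = 0.1540.
ζ = δ/√(4π² + δ²) = 0.1540/√(39.48 + 0.0237) = 0.1540/6.285 = 0.02450.

0.0245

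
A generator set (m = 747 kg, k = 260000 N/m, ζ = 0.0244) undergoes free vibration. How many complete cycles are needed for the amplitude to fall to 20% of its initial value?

11 cycles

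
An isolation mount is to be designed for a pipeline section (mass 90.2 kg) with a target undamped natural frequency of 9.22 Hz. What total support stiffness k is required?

ω_n = 2πf_n = 2π × 9.22 = 57.93 rad/s.
k = m·ω_n² = 90.2 × 57.93² = 90.2 × 3356 = 302700 N/m.

303000 N/m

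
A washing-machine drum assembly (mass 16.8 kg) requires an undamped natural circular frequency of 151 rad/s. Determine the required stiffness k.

k = m·ω_n² = 16.8 × 151.0² = 16.8 × 22800 = 383100 N/m.

383000 N/m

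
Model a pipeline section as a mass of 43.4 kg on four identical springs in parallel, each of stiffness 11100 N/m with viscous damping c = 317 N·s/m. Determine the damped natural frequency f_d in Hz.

Parallel springs add: k_eq = 4 × 11100 = 44400 N/m.
ω_n = √(k_eq/m) = √(44400/43.4) = 31.99 rad/s.
Critical damping c_c = 2√(k_eq·m) = 2√(44400 × 43.4) = 2776 N·s/m, so ζ = c/c_c = 317/2776 = 0.1142.
ω_d = ω_n√(1 − ζ²) = 31.99 × √(1 − 0.0130) = 31.78 rad/s.
f_d = ω_d/(2π) = 5.057 Hz.

5.06 Hz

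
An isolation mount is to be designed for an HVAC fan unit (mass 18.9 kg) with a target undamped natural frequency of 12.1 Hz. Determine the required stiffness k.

109000 N/m

ω_n = 2πf_n = 2π × 12.1 = 76.03 rad/s.
k = m·ω_n² = 18.9 × 76.03² = 18.9 × 5780 = 109200 N/m.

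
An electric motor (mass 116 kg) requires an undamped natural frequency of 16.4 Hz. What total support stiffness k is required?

1230000 N/m

ω_n = 2πf_n = 2π × 16.4 = 103.0 rad/s.
k = m·ω_n² = 116 × 103.0² = 116 × 10620 = 1232000 N/m.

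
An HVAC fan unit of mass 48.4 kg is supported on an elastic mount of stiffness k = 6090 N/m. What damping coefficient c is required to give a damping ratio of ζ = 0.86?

c_c = 2√(k·m) = 2√(6090 × 48.4) = 1086 N·s/m.
c = ζ·c_c = 0.86 × 1086 = 933.8 N·s/m.

934 N·s/m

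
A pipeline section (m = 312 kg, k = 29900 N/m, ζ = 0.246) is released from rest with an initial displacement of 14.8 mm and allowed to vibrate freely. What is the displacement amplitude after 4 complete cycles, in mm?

0.0251 mm

Logarithmic decrement δ = 2πζ/√(1 − ζ²) = 2π × 0.2460/√(1 − 0.0605) = 1.595.
After n cycles, x_n/x₀ = e^(−nδ), so x_4 = 14.8 × e^(−4 × 1.595) = 14.8 × 0.001697 = 0.02512 mm.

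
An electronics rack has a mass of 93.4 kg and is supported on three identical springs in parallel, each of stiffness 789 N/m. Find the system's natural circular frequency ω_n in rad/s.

Parallel springs add: k_eq = 3 × 789 = 2367 N/m.
ω_n = √(k_eq/m) = √(2367/93.4) = √25.34 = 5.034 rad/s.

5.03 rad/s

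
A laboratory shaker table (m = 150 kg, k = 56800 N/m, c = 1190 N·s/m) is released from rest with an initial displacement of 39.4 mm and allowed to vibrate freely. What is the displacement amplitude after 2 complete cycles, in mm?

2.88 mm

ζ = c/(2√(km)) = 1190/(2√(56800 × 150)) = 1190/5838 = 0.2038.
Logarithmic decrement δ = 2πζ/√(1 − ζ²) = 2π × 0.2038/√(1 − 0.0416) = 1.308.
After n cycles, x_n/x₀ = e^(−nδ), so x_2 = 39.4 × e^(−2 × 1.308) = 39.4 × 0.07306 = 2.878 mm.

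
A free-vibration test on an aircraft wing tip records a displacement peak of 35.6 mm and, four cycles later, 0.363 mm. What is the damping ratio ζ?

0.179

Logarithmic decrement δ = (1/n)·ln(x₀/x_n) = (1/4)·ln(35.6/0.363) = (1/4)·ln(98.07) = 1.146.
ζ = δ/√(4π² + δ²) = 1.146/√(39.48 + 1.31) = 1.146/6.387 = 0.1795.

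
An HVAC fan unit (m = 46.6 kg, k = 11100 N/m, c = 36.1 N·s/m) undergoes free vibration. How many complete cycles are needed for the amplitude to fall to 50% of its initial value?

ζ = c/(2√(km)) = 36.1/(2√(11100 × 46.6)) = 36.1/1438 = 0.02510.
Logarithmic decrement δ = 2πζ/√(1 − ζ²) = 2π × 0.02510/√(1 − 0.000630) = 0.1577.
x_n/x₀ = e^(−nδ) ≤ 0.5; take ln: n ≥ ln(1/0.5)/δ = 0.6931/0.1577 = 4.394.
So 5 complete cycles are required.

5 cycles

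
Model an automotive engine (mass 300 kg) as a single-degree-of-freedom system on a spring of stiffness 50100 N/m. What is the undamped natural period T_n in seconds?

0.486 s

ω_n = √(k/m) = √(50100/300) = √167.0 = 12.92 rad/s.
T_n = 2π/ω_n = 6.283/12.92 = 0.4862 s.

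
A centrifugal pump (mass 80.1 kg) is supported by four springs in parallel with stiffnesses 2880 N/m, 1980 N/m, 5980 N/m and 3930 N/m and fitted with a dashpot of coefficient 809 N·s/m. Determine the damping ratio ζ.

0.372

Parallel springs add: k_eq = 2880 + 1980 + 5980 + 3930 = 14770 N/m.
ω_n = √(k_eq/m) = √(14770/80.1) = 13.58 rad/s.
Critical damping c_c = 2√(k_eq·m) = 2√(14770 × 80.1) = 2175 N·s/m, so ζ = c/c_c = 809/2175 = 0.3719.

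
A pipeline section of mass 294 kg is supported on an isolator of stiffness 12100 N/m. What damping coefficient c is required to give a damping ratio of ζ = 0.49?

1850 N·s/m

c_c = 2√(k·m) = 2√(12100 × 294) = 3772 N·s/m.
c = ζ·c_c = 0.49 × 3772 = 1848 N·s/m.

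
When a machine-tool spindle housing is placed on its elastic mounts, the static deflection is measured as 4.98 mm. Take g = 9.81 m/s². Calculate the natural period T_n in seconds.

0.142 s

ω_n = √(g/δ_st) = √(9.81/0.00498) = √1970 = 44.38 rad/s.
T_n = 2π/ω_n = 6.283/44.38 = 0.1416 s.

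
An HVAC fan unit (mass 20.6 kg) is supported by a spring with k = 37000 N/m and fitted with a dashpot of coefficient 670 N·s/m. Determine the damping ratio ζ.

0.384

ω_n = √(k/m) = √(37000/20.6) = 42.38 rad/s.
Critical damping c_c = 2√(k·m) = 2√(37000 × 20.6) = 1746 N·s/m, so ζ = c/c_c = 670/1746 = 0.3837.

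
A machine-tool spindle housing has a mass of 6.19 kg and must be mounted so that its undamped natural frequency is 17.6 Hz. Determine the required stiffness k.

ω_n = 2πf_n = 2π × 17.6 = 110.6 rad/s.
k = m·ω_n² = 6.19 × 110.6² = 6.19 × 12230 = 75700 N/m.

75700 N/m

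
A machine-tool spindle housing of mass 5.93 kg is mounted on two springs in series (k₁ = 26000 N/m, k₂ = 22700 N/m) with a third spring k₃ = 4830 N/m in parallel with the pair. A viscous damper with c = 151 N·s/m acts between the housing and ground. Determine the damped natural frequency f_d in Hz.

8.26 Hz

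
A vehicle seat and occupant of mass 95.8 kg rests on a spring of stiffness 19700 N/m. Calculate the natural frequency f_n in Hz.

ω_n = √(k/m) = √(19700/95.8) = √205.6 = 14.34 rad/s.
f_n = ω_n/(2π) = 14.34/6.283 = 2.282 Hz.

2.28 Hz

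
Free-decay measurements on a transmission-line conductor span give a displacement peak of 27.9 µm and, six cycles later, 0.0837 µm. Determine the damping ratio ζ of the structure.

Logarithmic decrement δ = (1/n)·ln(x₀/x_n) = (1/6)·ln(27.9/0.0837) = (1/6)·ln(333.3) = 0.9682.
ζ = δ/√(4π² + δ²) = 0.9682/√(39.48 + 0.937) = 0.9682/6.357 = 0.1523.

0.152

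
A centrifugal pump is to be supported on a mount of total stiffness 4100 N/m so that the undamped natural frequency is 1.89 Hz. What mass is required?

29.1 kg

ω_n = 2πf_n = 2π × 1.89 = 11.88 rad/s.
m = k/ω_n² = 4100/11.88² = 4100/141.0 = 29.07 kg.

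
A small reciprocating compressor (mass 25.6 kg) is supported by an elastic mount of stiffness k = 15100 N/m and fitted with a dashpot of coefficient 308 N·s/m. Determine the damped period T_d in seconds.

0.267 s

ω_n = √(k/m) = √(15100/25.6) = 24.29 rad/s.
Critical damping c_c = 2√(k·m) = 2√(15100 × 25.6) = 1243 N·s/m, so ζ = c/c_c = 308/1243 = 0.2477.
ω_d = ω_n√(1 − ζ²) = 24.29 × √(1 − 0.0614) = 23.53 rad/s.
T_d = 2π/ω_d = 0.2670 s.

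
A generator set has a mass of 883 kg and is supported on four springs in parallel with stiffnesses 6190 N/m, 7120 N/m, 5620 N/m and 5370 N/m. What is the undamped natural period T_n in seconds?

1.20 s

Parallel springs add: k_eq = 6190 + 7120 + 5620 + 5370 = 24300 N/m.
ω_n = √(k_eq/m) = √(24300/883) = √27.52 = 5.246 rad/s.
T_n = 2π/ω_n = 6.283/5.246 = 1.198 s.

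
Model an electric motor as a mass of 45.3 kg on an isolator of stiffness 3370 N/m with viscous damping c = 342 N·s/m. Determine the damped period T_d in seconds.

ω_n = √(k/m) = √(3370/45.3) = 8.625 rad/s.
Critical damping c_c = 2√(k·m) = 2√(3370 × 45.3) = 781.4 N·s/m, so ζ = c/c_c = 342/781.4 = 0.4377.
ω_d = ω_n√(1 − ζ²) = 8.625 × √(1 − 0.192) = 7.755 rad/s.
T_d = 2π/ω_d = 0.8102 s.

0.810 s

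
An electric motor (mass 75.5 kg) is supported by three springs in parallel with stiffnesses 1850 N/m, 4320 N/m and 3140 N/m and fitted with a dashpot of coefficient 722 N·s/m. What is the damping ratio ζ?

Parallel springs add: k_eq = 1850 + 4320 + 3140 = 9310 N/m.
ω_n = √(k_eq/m) = √(9310/75.5) = 11.10 rad/s.
Critical damping c_c = 2√(k_eq·m) = 2√(9310 × 75.5) = 1677 N·s/m, so ζ = c/c_c = 722/1677 = 0.4306.

0.431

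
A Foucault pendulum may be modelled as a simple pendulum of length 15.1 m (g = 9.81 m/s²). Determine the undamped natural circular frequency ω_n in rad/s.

0.806 rad/s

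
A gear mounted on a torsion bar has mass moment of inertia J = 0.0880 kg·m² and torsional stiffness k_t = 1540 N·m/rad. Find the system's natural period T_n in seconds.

ω_n = √(k_t/J) = √(1540/0.0880) = √17500 = 132.3 rad/s.
T_n = 2π/ω_n = 6.283/132.3 = 0.04750 s.

0.0475 s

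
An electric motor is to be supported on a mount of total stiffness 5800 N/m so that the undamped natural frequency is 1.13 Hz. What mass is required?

115 kg

ω_n = 2πf_n = 2π × 1.13 = 7.100 rad/s.
m = k/ω_n² = 5800/7.100² = 5800/50.41 = 115.1 kg.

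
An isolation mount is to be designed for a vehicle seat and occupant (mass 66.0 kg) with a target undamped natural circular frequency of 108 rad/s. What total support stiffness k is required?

k = m·ω_n² = 66.0 × 108.0² = 66.0 × 11660 = 769800 N/m.

770000 N/m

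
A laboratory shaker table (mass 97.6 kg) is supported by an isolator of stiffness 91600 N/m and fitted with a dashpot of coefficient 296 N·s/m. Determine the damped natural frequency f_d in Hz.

ω_n = √(k/m) = √(91600/97.6) = 30.64 rad/s.
Critical damping c_c = 2√(k·m) = 2√(91600 × 97.6) = 5980 N·s/m, so ζ = c/c_c = 296/5980 = 0.04950.
ω_d = ω_n√(1 − ζ²) = 30.64 × √(1 − 0.00245) = 30.60 rad/s.
f_d = ω_d/(2π) = 4.870 Hz.

4.87 Hz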